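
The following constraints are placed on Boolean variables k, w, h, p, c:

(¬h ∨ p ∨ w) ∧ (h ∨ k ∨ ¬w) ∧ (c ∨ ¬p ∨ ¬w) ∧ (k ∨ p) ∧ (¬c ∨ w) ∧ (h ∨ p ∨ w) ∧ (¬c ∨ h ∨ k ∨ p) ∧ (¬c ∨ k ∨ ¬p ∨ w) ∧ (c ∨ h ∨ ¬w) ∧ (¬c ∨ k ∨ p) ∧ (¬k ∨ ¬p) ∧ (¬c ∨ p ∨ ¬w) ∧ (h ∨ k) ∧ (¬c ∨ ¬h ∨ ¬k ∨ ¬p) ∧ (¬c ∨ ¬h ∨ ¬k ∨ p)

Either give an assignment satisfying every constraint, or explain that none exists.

k = True, w = True, h = True, p = False, c = False

Set k = True.
  then (¬k ∨ ¬p) forces p = False.
Set w = True.
  then (¬c ∨ p ∨ ¬w) forces c = False.
  then (c ∨ h ∨ ¬w) forces h = True.
All clauses satisfied.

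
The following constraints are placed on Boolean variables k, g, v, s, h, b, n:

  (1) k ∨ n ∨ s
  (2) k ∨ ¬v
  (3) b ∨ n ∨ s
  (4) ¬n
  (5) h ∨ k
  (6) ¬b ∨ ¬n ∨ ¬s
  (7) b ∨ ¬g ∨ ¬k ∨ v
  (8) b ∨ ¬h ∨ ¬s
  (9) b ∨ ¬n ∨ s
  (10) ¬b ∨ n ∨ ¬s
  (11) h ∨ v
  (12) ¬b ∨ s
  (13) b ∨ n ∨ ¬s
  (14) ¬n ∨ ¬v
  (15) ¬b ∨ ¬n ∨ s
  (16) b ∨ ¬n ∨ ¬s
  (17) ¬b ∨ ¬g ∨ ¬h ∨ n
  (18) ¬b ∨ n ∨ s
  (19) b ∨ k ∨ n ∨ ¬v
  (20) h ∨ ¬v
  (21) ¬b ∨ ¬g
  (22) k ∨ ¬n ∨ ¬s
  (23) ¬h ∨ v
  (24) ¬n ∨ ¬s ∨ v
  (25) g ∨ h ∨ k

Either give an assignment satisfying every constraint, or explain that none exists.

UNSATISFIABLE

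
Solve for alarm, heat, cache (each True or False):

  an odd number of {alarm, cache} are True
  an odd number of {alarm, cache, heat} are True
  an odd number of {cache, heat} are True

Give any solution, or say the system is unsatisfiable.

alarm = False; heat = False; cache = True

{alarm, cache}: 1 true → odd ✓
{alarm, cache, heat}: 1 true → odd ✓
{cache, heat}: 1 true → odd ✓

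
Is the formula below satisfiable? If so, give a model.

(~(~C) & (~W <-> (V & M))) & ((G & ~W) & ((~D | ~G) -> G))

D = False; M = True; W = False; C = True; G = True; V = True

  ~(~C) & (~W <-> (V & M)) = True
    ~(~C) = True
      ~C = False
    ~W <-> (V & M) = True
      ~W = True
      V & M = True
  (G & ~W) & ((~D | ~G) -> G) = True
    G & ~W = True
      ~W = True
    (~D | ~G) -> G = True
      ~D | ~G = True
        ~D = True
        ~G = False
Both conjuncts True, so the formula holds.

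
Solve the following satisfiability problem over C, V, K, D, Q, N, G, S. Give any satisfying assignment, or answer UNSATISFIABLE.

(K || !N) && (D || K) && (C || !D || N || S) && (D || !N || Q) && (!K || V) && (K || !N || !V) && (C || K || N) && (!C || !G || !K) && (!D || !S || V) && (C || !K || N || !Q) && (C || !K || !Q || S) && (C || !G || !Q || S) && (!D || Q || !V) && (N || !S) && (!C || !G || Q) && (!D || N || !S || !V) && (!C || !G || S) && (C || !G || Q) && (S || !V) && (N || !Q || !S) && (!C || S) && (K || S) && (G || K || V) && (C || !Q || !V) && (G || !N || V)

Set C = True.
  then (!C || S) forces S = True.
  then (N || !S) forces N = True.
  then (K || !N) forces K = True.
  then (!K || V) forces V = True.
  then (!C || !G || !K) forces G = False.
Set D = False.
  then (D || !N || Q) forces Q = True.
All clauses satisfied.

C = True, V = True, K = True, D = False, Q = True, N = True, G = False, S = True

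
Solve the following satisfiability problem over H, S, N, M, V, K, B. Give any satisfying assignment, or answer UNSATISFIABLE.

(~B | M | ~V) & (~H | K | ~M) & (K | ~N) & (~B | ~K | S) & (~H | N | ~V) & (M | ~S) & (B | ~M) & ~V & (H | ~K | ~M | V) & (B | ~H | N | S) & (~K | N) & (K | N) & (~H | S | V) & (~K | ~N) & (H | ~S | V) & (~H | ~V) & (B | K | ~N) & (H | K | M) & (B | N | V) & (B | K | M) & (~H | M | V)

Unsatisfiable — no assignment works.

Case N = True:
  (K | ~N) forces K = True.
  Clause (~K | ~N) is falsified — contradiction.
Case N = False:
  (~V) forces V = False.
  (~K | N) forces K = False.
  Clause (K | N) is falsified — contradiction.
Both cases fail, so the formula is unsatisfiable.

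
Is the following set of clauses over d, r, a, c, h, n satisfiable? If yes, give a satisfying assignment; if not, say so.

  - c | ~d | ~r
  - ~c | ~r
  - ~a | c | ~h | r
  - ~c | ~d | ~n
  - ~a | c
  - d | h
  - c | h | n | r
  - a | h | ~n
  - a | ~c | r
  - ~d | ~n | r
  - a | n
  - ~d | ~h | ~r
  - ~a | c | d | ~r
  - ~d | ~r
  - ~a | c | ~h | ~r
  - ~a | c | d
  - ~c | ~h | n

Set d = True.
  then (~d | ~r) forces r = False.
  then (~d | ~n | r) forces n = False.
  then (a | n) forces a = True.
  then (~a | c) forces c = True.
  then (~c | ~h | n) forces h = False.
All clauses satisfied.

d=T, r=F, a=T, c=T, h=F, n=F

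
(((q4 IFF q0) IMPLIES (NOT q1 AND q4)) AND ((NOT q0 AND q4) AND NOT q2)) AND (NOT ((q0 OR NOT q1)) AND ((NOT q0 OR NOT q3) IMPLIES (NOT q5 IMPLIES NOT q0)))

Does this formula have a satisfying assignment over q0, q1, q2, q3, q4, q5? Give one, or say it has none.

q0 = False, q1 = True, q2 = False, q3 = False, q4 = True, q5 = False

  ((q4 IFF q0) IMPLIES (NOT q1 AND q4)) AND ((NOT q0 AND q4) AND NOT q2) = True
    (q4 IFF q0) IMPLIES (NOT q1 AND q4) = True
      q4 IFF q0 = False
      NOT q1 AND q4 = False
        NOT q1 = False
    (NOT q0 AND q4) AND NOT q2 = True
      NOT q0 AND q4 = True
        NOT q0 = True
      NOT q2 = True
  NOT ((q0 OR NOT q1)) AND ((NOT q0 OR NOT q3) IMPLIES (NOT q5 IMPLIES NOT q0)) = True
    NOT ((q0 OR NOT q1)) = True
      q0 OR NOT q1 = False
        NOT q1 = False
    (NOT q0 OR NOT q3) IMPLIES (NOT q5 IMPLIES NOT q0) = True
      NOT q0 OR NOT q3 = True
        NOT q0 = True
        NOT q3 = True
      NOT q5 IMPLIES NOT q0 = True
        NOT q5 = True
        NOT q0 = True
Both conjuncts True, so the formula holds.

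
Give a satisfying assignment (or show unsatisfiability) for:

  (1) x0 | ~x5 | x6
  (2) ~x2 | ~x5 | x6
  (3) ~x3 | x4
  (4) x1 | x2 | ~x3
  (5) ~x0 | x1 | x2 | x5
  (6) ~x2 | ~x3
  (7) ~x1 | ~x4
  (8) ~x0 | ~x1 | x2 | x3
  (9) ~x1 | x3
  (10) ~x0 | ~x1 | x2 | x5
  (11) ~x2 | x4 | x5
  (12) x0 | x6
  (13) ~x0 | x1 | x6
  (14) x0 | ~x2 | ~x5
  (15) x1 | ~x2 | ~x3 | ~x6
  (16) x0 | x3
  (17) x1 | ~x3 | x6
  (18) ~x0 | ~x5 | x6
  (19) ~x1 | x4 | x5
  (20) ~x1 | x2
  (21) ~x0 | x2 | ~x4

x0 = True, x1 = False, x2 = True, x3 = False, x4 = True, x5 = False, x6 = True

Set x0 = True.
Try x1 = True:
  (~x1 | ~x4) forces x4 = False.
  (~x3 | x4) forces x3 = False.
  clause (~x1 | x3) is falsified — backtrack.
So x1 = False.
  then (~x0 | x1 | x6) forces x6 = True.
Set x2 = True.
  then (~x2 | ~x3) forces x3 = False.
Set x4 = True.
Set x5 = False.
All clauses satisfied.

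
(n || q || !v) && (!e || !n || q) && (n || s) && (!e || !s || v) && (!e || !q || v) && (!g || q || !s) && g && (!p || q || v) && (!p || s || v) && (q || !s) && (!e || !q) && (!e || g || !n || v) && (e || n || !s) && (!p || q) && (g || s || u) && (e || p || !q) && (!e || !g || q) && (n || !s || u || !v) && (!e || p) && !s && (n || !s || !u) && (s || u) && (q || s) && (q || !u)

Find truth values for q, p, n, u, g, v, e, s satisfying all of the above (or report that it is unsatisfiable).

q: True, p: True, n: True, u: True, g: True, v: True, e: False, s: False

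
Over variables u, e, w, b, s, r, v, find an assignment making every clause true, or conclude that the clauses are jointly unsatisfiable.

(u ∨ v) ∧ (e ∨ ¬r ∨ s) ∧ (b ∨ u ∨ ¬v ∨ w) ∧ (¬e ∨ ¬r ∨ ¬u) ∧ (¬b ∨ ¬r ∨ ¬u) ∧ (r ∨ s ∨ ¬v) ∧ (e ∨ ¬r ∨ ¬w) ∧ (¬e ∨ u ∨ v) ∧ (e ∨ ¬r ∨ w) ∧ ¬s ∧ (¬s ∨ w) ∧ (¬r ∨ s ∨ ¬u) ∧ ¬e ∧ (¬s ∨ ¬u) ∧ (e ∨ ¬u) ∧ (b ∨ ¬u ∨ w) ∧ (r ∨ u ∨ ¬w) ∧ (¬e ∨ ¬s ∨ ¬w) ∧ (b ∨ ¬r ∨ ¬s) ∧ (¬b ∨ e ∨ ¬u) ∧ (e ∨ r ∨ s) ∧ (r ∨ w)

Unsatisfiable

Case e = True:
  Clause (¬e) is falsified — contradiction.
Case e = False:
  (¬s) forces s = False.
  (e ∨ ¬r ∨ s) forces r = False.
  Clause (e ∨ r ∨ s) is falsified — contradiction.
Both cases fail, so the formula is unsatisfiable.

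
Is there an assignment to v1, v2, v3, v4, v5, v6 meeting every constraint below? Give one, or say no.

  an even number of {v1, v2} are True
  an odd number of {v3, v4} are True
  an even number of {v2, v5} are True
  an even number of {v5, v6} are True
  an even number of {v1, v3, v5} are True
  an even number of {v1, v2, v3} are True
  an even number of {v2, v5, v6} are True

v1=F, v2=F, v3=F, v4=T, v5=F, v6=F

{v1, v2}: 0 true → even ✓
{v3, v4}: 1 true → odd ✓
{v2, v5}: 0 true → even ✓
{v5, v6}: 0 true → even ✓
{v1, v3, v5}: 0 true → even ✓
{v1, v2, v3}: 0 true → even ✓
{v2, v5, v6}: 0 true → even ✓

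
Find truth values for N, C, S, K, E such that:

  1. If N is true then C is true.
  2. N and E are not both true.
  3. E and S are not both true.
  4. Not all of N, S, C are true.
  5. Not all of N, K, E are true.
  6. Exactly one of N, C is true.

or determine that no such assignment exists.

N = False; C = True; S = True; K = False; E = False

  (1) N=F ⇒ C: vacuous ✓
  (2) N=F, E=F — not both ✓
  (3) E=F, S=T — not both ✓
  (4) {N, S, C}: 2/3 true — not all ✓
  (5) {N, K, E}: 0/3 true — not all ✓
  (6) {N, C}: 1 true — exactly one ✓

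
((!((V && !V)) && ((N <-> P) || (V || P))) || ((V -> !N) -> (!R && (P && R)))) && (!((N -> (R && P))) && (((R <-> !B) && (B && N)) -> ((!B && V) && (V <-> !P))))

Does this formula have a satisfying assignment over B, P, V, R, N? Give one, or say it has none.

B=T, P=F, V=T, R=T, N=T

  (!((V && !V)) && ((N <-> P) || (V || P))) || ((V -> !N) -> (!R && (P && R))) = True
    !((V && !V)) && ((N <-> P) || (V || P)) = True
      !((V && !V)) = True
        V && !V = False
          !V = False
      (N <-> P) || (V || P) = True
        N <-> P = False
        V || P = True
    (V -> !N) -> (!R && (P && R)) = True
      V -> !N = False
        !N = False
      !R && (P && R) = False
        !R = False
        P && R = False
  !((N -> (R && P))) && (((R <-> !B) && (B && N)) -> ((!B && V) && (V <-> !P))) = True
    !((N -> (R && P))) = True
      N -> (R && P) = False
        R && P = False
    ((R <-> !B) && (B && N)) -> ((!B && V) && (V <-> !P)) = True
      (R <-> !B) && (B && N) = False
        R <-> !B = False
          !B = False
        B && N = True
      (!B && V) && (V <-> !P) = False
        !B && V = False
          !B = False
        V <-> !P = True
          !P = True
Both conjuncts True, so the formula holds.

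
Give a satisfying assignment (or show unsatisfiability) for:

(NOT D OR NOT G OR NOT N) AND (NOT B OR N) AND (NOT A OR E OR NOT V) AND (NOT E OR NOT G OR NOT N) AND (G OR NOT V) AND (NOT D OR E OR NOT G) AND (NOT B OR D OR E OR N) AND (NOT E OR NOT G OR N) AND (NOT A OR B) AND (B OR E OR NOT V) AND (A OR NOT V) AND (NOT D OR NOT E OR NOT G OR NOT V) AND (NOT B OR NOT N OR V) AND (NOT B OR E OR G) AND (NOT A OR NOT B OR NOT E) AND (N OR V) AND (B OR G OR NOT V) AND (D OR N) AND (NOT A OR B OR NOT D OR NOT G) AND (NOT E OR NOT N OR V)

N = True, B = False, D = False, V = False, A = False, G = False, E = False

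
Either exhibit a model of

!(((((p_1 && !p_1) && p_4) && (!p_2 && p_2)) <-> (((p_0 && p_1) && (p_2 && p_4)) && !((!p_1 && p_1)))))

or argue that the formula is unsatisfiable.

p_0 = True, p_1 = True, p_2 = True, p_4 = True

  !(((((p_1 && !p_1) && p_4) && (!p_2 && p_2)) <-> (((p_0 && p_1) && (p_2 && p_4)) && !((!p_1 && p_1))))) = True
    (((p_1 && !p_1) && p_4) && (!p_2 && p_2)) <-> (((p_0 && p_1) && (p_2 && p_4)) && !((!p_1 && p_1))) = False
      ((p_1 && !p_1) && p_4) && (!p_2 && p_2) = False
        (p_1 && !p_1) && p_4 = False
          p_1 && !p_1 = False
            !p_1 = False
        !p_2 && p_2 = False
          !p_2 = False
      ((p_0 && p_1) && (p_2 && p_4)) && !((!p_1 && p_1)) = True
        (p_0 && p_1) && (p_2 && p_4) = True
          p_0 && p_1 = True
          p_2 && p_4 = True
        !((!p_1 && p_1)) = True
          !p_1 && p_1 = False
            !p_1 = False
The formula evaluates to True.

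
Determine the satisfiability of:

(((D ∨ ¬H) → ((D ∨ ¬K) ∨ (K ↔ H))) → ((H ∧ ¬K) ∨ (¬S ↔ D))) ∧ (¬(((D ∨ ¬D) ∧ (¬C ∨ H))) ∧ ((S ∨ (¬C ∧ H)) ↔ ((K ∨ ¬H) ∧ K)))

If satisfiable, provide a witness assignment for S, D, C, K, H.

S: False; D: True; C: True; K: False; H: False

  ((D ∨ ¬H) → ((D ∨ ¬K) ∨ (K ↔ H))) → ((H ∧ ¬K) ∨ (¬S ↔ D)) = True
    (D ∨ ¬H) → ((D ∨ ¬K) ∨ (K ↔ H)) = True
      D ∨ ¬H = True
        ¬H = True
      (D ∨ ¬K) ∨ (K ↔ H) = True
        D ∨ ¬K = True
          ¬K = True
        K ↔ H = True
    (H ∧ ¬K) ∨ (¬S ↔ D) = True
      H ∧ ¬K = False
        ¬K = True
      ¬S ↔ D = True
        ¬S = True
  ¬(((D ∨ ¬D) ∧ (¬C ∨ H))) ∧ ((S ∨ (¬C ∧ H)) ↔ ((K ∨ ¬H) ∧ K)) = True
    ¬(((D ∨ ¬D) ∧ (¬C ∨ H))) = True
      (D ∨ ¬D) ∧ (¬C ∨ H) = False
        D ∨ ¬D = True
          ¬D = False
        ¬C ∨ H = False
          ¬C = False
    (S ∨ (¬C ∧ H)) ↔ ((K ∨ ¬H) ∧ K) = True
      S ∨ (¬C ∧ H) = False
        ¬C ∧ H = False
          ¬C = False
      (K ∨ ¬H) ∧ K = False
        K ∨ ¬H = True
          ¬H = True
Both conjuncts True, so the formula holds.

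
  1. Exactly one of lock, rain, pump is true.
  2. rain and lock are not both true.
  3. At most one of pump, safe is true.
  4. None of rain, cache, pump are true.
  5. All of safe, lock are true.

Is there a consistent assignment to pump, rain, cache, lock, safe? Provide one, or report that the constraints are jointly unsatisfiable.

pump = False, rain = False, cache = False, lock = True, safe = True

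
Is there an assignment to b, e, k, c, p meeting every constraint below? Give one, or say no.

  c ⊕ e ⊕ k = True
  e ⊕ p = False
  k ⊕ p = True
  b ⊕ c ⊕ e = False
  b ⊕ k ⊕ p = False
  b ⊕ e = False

b = True, e = True, k = False, c = False, p = True

c ⊕ e ⊕ k = F ⊕ T ⊕ F = True ✓
e ⊕ p = T ⊕ T = False ✓
k ⊕ p = F ⊕ T = True ✓
b ⊕ c ⊕ e = T ⊕ F ⊕ T = False ✓
b ⊕ k ⊕ p = T ⊕ F ⊕ T = False ✓
b ⊕ e = T ⊕ T = False ✓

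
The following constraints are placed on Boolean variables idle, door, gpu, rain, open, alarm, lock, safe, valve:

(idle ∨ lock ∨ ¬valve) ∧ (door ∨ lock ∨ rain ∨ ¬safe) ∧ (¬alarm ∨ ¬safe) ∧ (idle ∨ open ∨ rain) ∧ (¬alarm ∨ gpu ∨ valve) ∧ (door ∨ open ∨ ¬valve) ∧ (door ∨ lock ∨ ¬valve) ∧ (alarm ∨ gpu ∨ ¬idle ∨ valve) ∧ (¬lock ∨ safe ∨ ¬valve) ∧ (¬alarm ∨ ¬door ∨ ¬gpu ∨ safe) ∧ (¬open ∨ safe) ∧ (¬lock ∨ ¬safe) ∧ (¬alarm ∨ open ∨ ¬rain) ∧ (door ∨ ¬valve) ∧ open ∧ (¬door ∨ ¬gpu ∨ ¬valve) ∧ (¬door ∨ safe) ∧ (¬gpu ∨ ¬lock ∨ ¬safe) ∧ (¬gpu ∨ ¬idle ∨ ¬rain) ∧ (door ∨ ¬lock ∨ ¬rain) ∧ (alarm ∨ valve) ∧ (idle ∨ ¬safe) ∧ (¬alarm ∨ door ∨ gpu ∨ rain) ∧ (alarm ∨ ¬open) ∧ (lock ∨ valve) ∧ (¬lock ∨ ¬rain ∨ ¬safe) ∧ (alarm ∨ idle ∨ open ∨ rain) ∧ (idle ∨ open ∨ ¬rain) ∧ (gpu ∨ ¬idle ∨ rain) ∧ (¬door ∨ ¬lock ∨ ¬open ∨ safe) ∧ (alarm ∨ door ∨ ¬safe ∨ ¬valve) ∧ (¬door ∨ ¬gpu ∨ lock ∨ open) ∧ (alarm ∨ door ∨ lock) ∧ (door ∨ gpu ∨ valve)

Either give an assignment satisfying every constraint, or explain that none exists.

UNSATISFIABLE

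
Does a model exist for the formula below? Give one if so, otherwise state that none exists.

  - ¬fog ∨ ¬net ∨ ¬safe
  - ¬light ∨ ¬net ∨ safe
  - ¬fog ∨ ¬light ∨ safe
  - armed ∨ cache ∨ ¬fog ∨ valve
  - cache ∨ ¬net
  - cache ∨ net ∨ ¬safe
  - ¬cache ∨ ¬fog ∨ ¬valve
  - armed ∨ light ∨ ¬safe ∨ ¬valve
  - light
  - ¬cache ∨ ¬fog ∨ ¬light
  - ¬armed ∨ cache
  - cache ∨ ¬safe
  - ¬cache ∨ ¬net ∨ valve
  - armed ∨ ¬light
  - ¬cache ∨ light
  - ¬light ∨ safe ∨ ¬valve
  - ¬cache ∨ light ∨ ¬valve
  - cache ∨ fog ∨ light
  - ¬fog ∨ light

fog = False, safe = True, light = True, net = False, cache = True, valve = False, armed = True

Unit clause (light) forces light = True.
In (armed ∨ ¬light) only armed is left, so armed = True.
In (¬armed ∨ cache) only cache is left, so cache = True.
In (¬cache ∨ ¬fog ∨ ¬light) only ¬fog is left, so fog = False.
Set safe = True.
Set net = False.
Set valve = False.
All clauses satisfied.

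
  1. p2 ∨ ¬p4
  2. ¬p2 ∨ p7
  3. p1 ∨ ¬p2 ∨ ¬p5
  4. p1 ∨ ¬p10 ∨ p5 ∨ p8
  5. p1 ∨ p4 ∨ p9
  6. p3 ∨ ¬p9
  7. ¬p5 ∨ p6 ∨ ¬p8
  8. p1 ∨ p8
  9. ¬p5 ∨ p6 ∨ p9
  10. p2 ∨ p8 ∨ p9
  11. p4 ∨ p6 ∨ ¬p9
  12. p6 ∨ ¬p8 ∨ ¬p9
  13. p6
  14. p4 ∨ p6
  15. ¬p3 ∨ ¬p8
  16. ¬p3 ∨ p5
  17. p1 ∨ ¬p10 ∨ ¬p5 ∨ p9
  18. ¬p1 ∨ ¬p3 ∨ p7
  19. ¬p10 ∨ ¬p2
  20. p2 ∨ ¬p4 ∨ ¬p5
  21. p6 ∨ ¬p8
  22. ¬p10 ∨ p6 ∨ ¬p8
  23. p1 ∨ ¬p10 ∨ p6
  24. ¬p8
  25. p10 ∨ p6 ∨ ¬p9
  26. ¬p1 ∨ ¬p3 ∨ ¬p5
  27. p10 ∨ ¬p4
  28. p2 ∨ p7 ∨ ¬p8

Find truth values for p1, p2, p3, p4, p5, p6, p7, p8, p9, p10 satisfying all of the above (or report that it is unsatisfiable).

Unit clause (p6) forces p6 = True.
Unit clause (¬p8) forces p8 = False.
In (p1 ∨ p8) only p1 is left, so p1 = True.
Try p2 = False:
  (p2 ∨ ¬p4) forces p4 = False.
  (p2 ∨ p8 ∨ p9) forces p9 = True.
  (p3 ∨ ¬p9) forces p3 = True.
  (¬p3 ∨ p5) forces p5 = True.
  clause (¬p1 ∨ ¬p3 ∨ ¬p5) is falsified — backtrack.
So p2 = True.
  then (¬p2 ∨ p7) forces p7 = True.
  then (¬p10 ∨ ¬p2) forces p10 = False.
  then (p10 ∨ ¬p4) forces p4 = False.
Try p3 = True:
  (¬p3 ∨ p5) forces p5 = True.
  clause (¬p1 ∨ ¬p3 ∨ ¬p5) is falsified — backtrack.
So p3 = False.
  then (p3 ∨ ¬p9) forces p9 = False.
Set p5 = True.
All clauses satisfied.

p1=T; p2=T; p3=F; p4=F; p5=T; p6=T; p7=T; p8=F; p9=F; p10=F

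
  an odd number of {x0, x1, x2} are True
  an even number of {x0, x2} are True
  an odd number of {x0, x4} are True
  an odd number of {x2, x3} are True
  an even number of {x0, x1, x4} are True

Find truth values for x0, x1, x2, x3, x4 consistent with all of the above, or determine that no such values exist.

x0: False, x1: True, x2: False, x3: True, x4: True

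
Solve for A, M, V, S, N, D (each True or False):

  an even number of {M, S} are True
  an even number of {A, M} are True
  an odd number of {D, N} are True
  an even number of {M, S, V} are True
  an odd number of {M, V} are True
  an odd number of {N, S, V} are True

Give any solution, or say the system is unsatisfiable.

A = True, M = True, V = False, S = True, N = False, D = True

{M, S}: 2 true → even ✓
{A, M}: 2 true → even ✓
{D, N}: 1 true → odd ✓
{M, S, V}: 2 true → even ✓
{M, V}: 1 true → odd ✓
{N, S, V}: 1 true → odd ✓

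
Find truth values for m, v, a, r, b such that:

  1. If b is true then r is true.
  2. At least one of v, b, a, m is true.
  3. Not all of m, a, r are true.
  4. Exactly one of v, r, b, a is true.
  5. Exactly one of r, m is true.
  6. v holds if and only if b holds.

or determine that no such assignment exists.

m = True, v = False, a = True, r = False, b = False

  (1) b=F ⇒ r: vacuous ✓
  (2) {v, b, a, m}: 2 true — at least one ✓
  (3) {m, a, r}: 2/3 true — not all ✓
  (4) {v, r, b, a}: 1 true — exactly one ✓
  (5) {r, m}: 1 true — exactly one ✓
  (6) v=F, b=F — same ✓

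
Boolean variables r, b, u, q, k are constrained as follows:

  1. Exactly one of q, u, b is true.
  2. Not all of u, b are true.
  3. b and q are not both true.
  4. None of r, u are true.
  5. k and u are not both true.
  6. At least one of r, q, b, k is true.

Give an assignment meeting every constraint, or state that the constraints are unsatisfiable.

r=F, b=T, u=F, q=F, k=T

  (1) {q, u, b}: 1 true — exactly one ✓
  (2) {u, b}: 1/2 true — not all ✓
  (3) b=T, q=F — not both ✓
  (4) {r, u}: 0 true — none ✓
  (5) k=T, u=F — not both ✓
  (6) {r, q, b, k}: 2 true — at least one ✓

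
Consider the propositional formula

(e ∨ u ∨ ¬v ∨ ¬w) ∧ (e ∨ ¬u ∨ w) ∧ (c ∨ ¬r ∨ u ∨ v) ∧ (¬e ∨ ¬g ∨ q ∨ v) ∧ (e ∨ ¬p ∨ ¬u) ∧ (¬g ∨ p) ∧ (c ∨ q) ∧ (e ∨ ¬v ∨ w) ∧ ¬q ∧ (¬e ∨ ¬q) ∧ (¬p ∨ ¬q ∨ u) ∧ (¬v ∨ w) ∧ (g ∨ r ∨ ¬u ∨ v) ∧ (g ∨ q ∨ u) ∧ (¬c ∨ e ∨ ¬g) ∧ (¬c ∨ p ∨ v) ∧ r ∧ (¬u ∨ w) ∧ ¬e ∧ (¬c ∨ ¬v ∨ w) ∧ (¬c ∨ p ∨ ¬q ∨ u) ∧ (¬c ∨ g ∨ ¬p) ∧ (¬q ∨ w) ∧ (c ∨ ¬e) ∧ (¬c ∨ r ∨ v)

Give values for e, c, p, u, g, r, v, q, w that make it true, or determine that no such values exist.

e = False; c = True; p = False; u = True; g = False; r = True; v = True; q = False; w = True

Unit clause (¬q) forces q = False.
Unit clause (r) forces r = True.
Unit clause (¬e) forces e = False.
In (c ∨ q) only c is left, so c = True.
In (¬c ∨ e ∨ ¬g) only ¬g is left, so g = False.
In (¬c ∨ g ∨ ¬p) only ¬p is left, so p = False.
In (g ∨ q ∨ u) only u is left, so u = True.
In (¬c ∨ p ∨ v) only v is left, so v = True.
In (¬u ∨ w) only w is left, so w = True.
All clauses satisfied.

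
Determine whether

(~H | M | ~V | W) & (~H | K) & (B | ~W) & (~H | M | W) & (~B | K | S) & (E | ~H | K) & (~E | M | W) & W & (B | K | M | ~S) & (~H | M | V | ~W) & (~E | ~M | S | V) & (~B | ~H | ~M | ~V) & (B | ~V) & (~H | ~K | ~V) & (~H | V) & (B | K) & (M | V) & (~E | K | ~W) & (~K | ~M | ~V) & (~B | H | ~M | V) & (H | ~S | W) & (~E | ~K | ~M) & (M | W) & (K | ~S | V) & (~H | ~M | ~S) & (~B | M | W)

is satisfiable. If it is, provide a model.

H: False, B: True, V: True, K: False, M: False, W: True, E: False, S: True

Unit clause (W) forces W = True.
In (B | ~W) only B is left, so B = True.
Try H = True:
  (~H | K) forces K = True.
  (~H | ~K | ~V) forces V = False.
  clause (~H | V) is falsified — backtrack.
So H = False.
Set V = True.
Set K = False.
  then (~B | K | S) forces S = True.
  then (~E | K | ~W) forces E = False.
Set M = False.
All clauses satisfied.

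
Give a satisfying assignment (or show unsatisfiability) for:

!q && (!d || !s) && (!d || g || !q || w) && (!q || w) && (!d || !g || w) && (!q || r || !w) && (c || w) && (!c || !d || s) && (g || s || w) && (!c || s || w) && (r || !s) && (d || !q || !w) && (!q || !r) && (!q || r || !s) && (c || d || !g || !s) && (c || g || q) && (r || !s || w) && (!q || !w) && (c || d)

w = True; d = True; s = False; c = False; q = False; r = False; g = True

Unit clause (!q) forces q = False.
Set w = True.
Set d = True.
  then (!d || !s) forces s = False.
  then (!c || !d || s) forces c = False.
  then (c || g || q) forces g = True.
Set r = False.
All clauses satisfied.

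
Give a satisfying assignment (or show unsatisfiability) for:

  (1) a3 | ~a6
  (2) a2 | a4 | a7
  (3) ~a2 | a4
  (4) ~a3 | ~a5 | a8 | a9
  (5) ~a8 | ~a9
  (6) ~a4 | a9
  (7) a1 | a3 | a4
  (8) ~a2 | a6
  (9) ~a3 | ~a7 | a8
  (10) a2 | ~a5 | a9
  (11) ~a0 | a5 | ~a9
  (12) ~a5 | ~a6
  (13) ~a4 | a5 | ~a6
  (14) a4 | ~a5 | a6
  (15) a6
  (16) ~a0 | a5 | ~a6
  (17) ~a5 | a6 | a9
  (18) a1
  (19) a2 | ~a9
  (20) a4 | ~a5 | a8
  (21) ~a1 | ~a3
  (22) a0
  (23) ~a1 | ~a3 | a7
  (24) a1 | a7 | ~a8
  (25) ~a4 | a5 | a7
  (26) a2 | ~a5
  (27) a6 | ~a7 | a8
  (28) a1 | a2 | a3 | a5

The formula is unsatisfiable.

Case a1 = True:
  (a6) forces a6 = True.
  (a3 | ~a6) forces a3 = True.
  Clause (~a1 | ~a3) is falsified — contradiction.
Case a1 = False:
  Clause (a1) is falsified — contradiction.
Both cases fail, so the formula is unsatisfiable.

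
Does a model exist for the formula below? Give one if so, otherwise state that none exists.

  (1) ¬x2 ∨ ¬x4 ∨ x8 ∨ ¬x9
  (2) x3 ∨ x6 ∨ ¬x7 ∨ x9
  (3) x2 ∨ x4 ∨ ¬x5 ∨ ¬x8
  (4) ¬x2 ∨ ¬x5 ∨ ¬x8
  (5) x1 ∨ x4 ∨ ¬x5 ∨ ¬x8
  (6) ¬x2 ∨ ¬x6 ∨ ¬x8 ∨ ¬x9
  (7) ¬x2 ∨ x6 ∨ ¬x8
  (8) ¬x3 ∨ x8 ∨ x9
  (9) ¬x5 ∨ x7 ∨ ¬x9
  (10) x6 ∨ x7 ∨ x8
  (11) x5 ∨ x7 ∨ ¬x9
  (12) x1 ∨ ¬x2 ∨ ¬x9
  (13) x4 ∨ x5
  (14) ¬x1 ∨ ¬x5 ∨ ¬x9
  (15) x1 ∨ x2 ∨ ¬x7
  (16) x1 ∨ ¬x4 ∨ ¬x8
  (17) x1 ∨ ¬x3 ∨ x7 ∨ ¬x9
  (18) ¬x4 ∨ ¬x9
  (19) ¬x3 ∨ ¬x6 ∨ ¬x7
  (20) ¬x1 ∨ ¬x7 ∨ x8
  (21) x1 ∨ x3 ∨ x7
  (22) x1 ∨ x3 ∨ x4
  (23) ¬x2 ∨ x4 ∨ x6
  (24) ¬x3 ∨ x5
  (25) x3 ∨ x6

x1 = True, x2 = True, x3 = False, x4 = True, x5 = True, x6 = True, x7 = False, x8 = False, x9 = False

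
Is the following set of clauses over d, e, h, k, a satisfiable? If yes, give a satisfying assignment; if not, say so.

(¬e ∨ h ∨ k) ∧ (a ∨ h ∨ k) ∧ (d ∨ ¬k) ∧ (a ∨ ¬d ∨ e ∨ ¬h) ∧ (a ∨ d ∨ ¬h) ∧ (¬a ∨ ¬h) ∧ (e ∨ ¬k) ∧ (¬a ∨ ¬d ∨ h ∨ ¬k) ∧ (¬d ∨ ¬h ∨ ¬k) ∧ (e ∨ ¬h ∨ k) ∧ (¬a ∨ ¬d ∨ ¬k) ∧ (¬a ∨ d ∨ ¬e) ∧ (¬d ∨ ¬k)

d = True, e = True, h = True, k = False, a = False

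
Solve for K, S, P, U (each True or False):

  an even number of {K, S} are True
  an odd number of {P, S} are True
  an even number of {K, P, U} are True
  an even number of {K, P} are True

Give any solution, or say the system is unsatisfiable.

No satisfying assignment exists.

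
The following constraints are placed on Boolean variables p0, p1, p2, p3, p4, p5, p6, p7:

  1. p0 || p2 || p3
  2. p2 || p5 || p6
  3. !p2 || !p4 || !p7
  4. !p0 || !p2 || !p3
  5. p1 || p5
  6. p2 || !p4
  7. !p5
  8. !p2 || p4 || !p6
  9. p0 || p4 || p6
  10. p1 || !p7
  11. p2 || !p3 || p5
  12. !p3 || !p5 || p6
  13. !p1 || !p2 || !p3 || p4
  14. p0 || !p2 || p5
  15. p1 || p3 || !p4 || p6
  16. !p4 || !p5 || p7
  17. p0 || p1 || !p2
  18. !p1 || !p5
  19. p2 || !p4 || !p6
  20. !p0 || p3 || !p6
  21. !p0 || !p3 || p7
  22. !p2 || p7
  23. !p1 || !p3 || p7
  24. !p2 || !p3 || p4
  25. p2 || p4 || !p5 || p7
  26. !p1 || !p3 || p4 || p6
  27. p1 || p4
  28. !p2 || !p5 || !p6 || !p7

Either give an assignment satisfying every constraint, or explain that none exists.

Unit clause (!p5) forces p5 = False.
In (p1 || p5) only p1 is left, so p1 = True.
Set p0 = True.
Set p2 = True.
  then (!p0 || !p2 || !p3) forces p3 = False.
  then (!p0 || p3 || !p6) forces p6 = False.
  then (!p2 || p7) forces p7 = True.
  then (!p2 || !p4 || !p7) forces p4 = False.
All clauses satisfied.

p0=T; p1=T; p2=T; p3=F; p4=F; p5=F; p6=F; p7=T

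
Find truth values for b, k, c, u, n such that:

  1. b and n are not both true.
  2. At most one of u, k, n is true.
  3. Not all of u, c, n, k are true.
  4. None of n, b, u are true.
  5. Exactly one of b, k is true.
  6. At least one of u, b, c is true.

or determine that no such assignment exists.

b = False; k = True; c = True; u = False; n = False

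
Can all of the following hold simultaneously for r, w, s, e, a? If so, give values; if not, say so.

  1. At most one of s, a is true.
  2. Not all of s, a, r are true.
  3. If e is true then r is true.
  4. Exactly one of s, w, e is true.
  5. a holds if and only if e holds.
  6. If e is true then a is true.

r = True; w = False; s = False; e = True; a = True

  (1) {s, a}: 1 true — at most one ✓
  (2) {s, a, r}: 2/3 true — not all ✓
  (3) e=T ⇒ r: T ✓
  (4) {s, w, e}: 1 true — exactly one ✓
  (5) a=T, e=T — same ✓
  (6) e=T ⇒ a: T ✓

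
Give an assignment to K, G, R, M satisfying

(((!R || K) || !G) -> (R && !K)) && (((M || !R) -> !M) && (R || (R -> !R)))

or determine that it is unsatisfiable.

K = False, G = False, R = True, M = False

  ((!R || K) || !G) -> (R && !K) = True
    (!R || K) || !G = True
      !R || K = False
        !R = False
      !G = True
    R && !K = True
      !K = True
  ((M || !R) -> !M) && (R || (R -> !R)) = True
    (M || !R) -> !M = True
      M || !R = False
        !R = False
      !M = True
    R || (R -> !R) = True
      R -> !R = False
        !R = False
Both conjuncts True, so the formula holds.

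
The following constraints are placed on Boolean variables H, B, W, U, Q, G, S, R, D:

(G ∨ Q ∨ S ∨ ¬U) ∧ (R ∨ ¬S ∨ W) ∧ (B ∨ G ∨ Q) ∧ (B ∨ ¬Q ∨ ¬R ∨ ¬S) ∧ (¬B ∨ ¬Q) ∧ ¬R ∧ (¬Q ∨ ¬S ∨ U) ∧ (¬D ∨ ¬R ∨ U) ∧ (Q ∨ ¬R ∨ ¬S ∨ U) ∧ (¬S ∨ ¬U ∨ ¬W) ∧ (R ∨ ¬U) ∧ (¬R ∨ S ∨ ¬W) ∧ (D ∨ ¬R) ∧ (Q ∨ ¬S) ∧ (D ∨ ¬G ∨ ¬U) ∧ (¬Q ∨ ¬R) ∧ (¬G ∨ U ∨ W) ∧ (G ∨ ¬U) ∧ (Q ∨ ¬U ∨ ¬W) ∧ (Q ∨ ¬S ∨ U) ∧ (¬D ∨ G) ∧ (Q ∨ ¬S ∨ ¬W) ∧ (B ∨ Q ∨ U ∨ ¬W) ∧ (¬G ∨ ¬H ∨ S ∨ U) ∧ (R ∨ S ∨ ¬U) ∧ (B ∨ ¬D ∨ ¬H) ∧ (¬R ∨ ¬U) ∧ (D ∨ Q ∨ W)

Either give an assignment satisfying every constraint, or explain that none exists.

H: False, B: True, W: True, U: False, Q: False, G: True, S: False, R: False, D: False

Unit clause (¬R) forces R = False.
In (R ∨ ¬U) only ¬U is left, so U = False.
Set H = False.
Set B = True.
  then (¬B ∨ ¬Q) forces Q = False.
  then (Q ∨ ¬S) forces S = False.
Try W = False:
  (¬G ∨ U ∨ W) forces G = False.
  (¬D ∨ G) forces D = False.
  clause (D ∨ Q ∨ W) is falsified — backtrack.
So W = True.
Set G = True.
Set D = False.
All clauses satisfied.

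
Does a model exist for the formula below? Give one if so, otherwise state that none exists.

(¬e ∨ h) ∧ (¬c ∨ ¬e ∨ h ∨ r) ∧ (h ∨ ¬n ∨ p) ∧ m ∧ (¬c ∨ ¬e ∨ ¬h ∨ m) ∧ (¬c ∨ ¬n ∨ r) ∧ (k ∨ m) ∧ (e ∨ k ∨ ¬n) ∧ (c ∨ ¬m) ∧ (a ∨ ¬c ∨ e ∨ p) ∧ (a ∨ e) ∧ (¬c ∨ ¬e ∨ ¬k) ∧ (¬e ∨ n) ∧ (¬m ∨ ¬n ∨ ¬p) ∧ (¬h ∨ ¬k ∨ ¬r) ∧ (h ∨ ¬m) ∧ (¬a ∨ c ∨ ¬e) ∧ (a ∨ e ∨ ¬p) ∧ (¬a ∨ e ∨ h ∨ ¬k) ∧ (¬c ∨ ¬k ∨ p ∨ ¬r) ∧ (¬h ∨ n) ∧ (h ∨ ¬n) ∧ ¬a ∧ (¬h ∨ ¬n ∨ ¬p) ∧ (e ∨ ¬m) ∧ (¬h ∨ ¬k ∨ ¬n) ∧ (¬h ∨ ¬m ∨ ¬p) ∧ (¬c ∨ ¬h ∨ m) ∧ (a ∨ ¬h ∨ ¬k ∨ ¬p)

k = False; c = True; a = False; p = False; m = True; h = True; n = True; e = True; r = True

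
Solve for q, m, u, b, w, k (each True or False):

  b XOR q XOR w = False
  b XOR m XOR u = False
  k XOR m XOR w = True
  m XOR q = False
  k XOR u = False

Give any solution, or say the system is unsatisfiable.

q = True, m = True, u = True, b = False, w = True, k = True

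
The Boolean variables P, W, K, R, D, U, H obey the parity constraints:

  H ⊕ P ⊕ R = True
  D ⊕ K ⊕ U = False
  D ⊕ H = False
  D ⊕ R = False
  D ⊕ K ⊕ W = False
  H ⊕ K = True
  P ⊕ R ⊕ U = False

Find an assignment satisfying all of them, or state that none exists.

P=T; W=T; K=T; R=F; D=F; U=T; H=F

H ⊕ P ⊕ R = F ⊕ T ⊕ F = True ✓
D ⊕ K ⊕ U = F ⊕ T ⊕ T = False ✓
D ⊕ H = F ⊕ F = False ✓
D ⊕ R = F ⊕ F = False ✓
D ⊕ K ⊕ W = F ⊕ T ⊕ T = False ✓
H ⊕ K = F ⊕ T = True ✓
P ⊕ R ⊕ U = T ⊕ F ⊕ T = False ✓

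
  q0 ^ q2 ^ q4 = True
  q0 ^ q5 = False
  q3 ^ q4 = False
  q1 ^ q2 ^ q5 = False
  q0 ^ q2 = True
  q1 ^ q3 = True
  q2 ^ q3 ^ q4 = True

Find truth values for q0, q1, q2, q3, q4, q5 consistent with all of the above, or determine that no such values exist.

q0=F, q1=T, q2=T, q3=F, q4=F, q5=F

q0 ^ q2 ^ q4 = F ^ T ^ F = True ✓
q0 ^ q5 = F ^ F = False ✓
q3 ^ q4 = F ^ F = False ✓
q1 ^ q2 ^ q5 = T ^ T ^ F = False ✓
q0 ^ q2 = F ^ T = True ✓
q1 ^ q3 = T ^ F = True ✓
q2 ^ q3 ^ q4 = T ^ F ^ F = True ✓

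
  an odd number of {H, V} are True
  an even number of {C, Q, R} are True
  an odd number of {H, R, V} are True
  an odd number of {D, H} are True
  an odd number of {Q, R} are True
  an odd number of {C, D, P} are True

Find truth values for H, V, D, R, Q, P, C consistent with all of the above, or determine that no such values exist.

H = True; V = False; D = False; R = False; Q = True; P = False; C = True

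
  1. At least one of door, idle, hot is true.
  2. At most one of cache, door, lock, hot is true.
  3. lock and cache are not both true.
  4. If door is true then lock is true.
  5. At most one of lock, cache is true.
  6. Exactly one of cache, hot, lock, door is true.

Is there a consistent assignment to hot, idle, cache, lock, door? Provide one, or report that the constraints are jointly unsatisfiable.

hot=T; idle=F; cache=F; lock=F; door=F

  (1) {door, idle, hot}: 1 true — at least one ✓
  (2) {cache, door, lock, hot}: 1 true — at most one ✓
  (3) lock=F, cache=F — not both ✓
  (4) door=F ⇒ lock: vacuous ✓
  (5) {lock, cache}: 0 true — at most one ✓
  (6) {cache, hot, lock, door}: 1 true — exactly one ✓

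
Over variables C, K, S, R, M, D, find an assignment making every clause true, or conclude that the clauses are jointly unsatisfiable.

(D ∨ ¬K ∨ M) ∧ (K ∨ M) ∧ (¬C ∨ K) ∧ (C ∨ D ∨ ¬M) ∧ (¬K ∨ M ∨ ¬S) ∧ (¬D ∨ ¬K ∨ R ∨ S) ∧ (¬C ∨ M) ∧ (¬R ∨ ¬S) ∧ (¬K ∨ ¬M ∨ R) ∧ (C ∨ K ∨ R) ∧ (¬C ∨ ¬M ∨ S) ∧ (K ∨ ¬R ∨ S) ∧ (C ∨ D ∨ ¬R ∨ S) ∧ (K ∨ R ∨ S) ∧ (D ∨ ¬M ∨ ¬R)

Try C = True:
  (¬C ∨ K) forces K = True.
  (¬C ∨ M) forces M = True.
  (¬K ∨ ¬M ∨ R) forces R = True.
  (¬R ∨ ¬S) forces S = False.
  clause (¬C ∨ ¬M ∨ S) is falsified — backtrack.
So C = False.
Set K = True.
Try S = True:
  (¬K ∨ M ∨ ¬S) forces M = True.
  (C ∨ D ∨ ¬M) forces D = True.
  (¬R ∨ ¬S) forces R = False.
  clause (¬K ∨ ¬M ∨ R) is falsified — backtrack.
So S = False.
Try R = False:
  (¬D ∨ ¬K ∨ R ∨ S) forces D = False.
  (D ∨ ¬K ∨ M) forces M = True.
  clause (C ∨ D ∨ ¬M) is falsified — backtrack.
So R = True.
  then (C ∨ D ∨ ¬R ∨ S) forces D = True.
Set M = False.
All clauses satisfied.

C = False, K = True, S = False, R = True, M = False, D = True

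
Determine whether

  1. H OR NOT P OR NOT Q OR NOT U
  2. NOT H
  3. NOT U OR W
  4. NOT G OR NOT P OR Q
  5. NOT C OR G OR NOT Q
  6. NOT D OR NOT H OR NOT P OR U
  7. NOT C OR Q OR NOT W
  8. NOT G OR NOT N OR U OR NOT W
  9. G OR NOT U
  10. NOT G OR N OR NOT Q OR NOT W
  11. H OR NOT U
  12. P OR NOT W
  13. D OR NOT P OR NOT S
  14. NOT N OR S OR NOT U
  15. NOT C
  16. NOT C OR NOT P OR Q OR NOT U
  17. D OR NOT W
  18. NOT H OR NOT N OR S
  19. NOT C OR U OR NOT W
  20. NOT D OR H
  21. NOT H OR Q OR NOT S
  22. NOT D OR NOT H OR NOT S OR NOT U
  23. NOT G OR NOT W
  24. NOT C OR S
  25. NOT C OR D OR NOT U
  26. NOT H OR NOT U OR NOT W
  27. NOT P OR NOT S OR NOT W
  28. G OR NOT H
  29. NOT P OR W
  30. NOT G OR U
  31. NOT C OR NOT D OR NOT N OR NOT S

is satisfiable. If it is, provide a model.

D: False, G: False, S: False, W: False, C: False, H: False, Q: True, U: False, N: True, P: False

Unit clause (NOT H) forces H = False.
In (H OR NOT U) only NOT U is left, so U = False.
Unit clause (NOT C) forces C = False.
In (NOT D OR H) only NOT D is left, so D = False.
In (NOT G OR U) only NOT G is left, so G = False.
In (D OR NOT W) only NOT W is left, so W = False.
In (NOT P OR W) only NOT P is left, so P = False.
Set S = False.
Set Q = True.
Set N = True.
All clauses satisfied.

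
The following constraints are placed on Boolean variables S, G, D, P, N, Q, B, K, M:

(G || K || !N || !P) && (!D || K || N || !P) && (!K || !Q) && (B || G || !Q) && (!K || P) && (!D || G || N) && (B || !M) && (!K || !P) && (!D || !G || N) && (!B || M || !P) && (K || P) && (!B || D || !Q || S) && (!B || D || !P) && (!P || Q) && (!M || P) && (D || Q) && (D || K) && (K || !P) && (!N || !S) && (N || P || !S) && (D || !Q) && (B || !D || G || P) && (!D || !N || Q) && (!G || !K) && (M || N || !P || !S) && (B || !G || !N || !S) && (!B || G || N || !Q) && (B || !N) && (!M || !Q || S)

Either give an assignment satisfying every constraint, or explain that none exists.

Case P = True:
  (!K || !P) forces K = False.
  Clause (K || !P) is falsified — contradiction.
Case P = False:
  (!K || P) forces K = False.
  Clause (K || P) is falsified — contradiction.
Both cases fail, so the formula is unsatisfiable.

Unsatisfiable — no assignment works.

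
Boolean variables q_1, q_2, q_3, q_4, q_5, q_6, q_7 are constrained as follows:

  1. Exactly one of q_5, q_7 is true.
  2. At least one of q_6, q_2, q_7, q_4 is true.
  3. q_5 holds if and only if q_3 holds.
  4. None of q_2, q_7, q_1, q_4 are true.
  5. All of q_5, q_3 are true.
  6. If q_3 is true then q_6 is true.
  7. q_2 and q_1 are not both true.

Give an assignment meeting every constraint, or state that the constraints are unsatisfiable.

q_1: False, q_2: False, q_3: True, q_4: False, q_5: True, q_6: True, q_7: False

  (1) {q_5, q_7}: 1 true — exactly one ✓
  (2) {q_6, q_2, q_7, q_4}: 1 true — at least one ✓
  (3) q_5=T, q_3=T — same ✓
  (4) {q_2, q_7, q_1, q_4}: 0 true — none ✓
  (5) {q_5, q_3}: all 2 true ✓
  (6) q_3=T ⇒ q_6: T ✓
  (7) q_2=F, q_1=F — not both ✓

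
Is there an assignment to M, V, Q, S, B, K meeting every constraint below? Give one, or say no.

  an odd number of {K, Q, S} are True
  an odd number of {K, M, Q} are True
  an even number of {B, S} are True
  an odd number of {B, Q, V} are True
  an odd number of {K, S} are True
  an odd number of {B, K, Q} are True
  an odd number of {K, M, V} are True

M=T, V=F, Q=F, S=T, B=T, K=F

{K, Q, S}: 1 true → odd ✓
{K, M, Q}: 1 true → odd ✓
{B, S}: 2 true → even ✓
{B, Q, V}: 1 true → odd ✓
{K, S}: 1 true → odd ✓
{B, K, Q}: 1 true → odd ✓
{K, M, V}: 1 true → odd ✓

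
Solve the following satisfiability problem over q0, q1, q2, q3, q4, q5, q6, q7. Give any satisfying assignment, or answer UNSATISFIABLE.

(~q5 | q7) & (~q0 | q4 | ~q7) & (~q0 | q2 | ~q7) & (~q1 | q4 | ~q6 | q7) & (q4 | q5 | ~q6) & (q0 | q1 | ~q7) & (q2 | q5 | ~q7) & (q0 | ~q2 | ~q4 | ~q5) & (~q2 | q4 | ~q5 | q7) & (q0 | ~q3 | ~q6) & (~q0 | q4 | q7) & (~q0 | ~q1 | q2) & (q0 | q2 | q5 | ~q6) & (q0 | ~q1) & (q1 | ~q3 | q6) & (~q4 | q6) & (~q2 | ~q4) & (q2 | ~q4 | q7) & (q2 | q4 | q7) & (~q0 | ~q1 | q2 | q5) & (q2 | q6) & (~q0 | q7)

Try q0 = True:
  (~q0 | q7) forces q7 = True.
  (~q0 | q4 | ~q7) forces q4 = True.
  (~q0 | q2 | ~q7) forces q2 = True.
  clause (~q2 | ~q4) is falsified — backtrack.
So q0 = False.
  then (q0 | ~q1) forces q1 = False.
  then (q0 | q1 | ~q7) forces q7 = False.
  then (~q5 | q7) forces q5 = False.
Set q2 = True.
  then (~q2 | ~q4) forces q4 = False.
  then (q4 | q5 | ~q6) forces q6 = False.
  then (q1 | ~q3 | q6) forces q3 = False.
All clauses satisfied.

q0: False; q1: False; q2: True; q3: False; q4: False; q5: False; q6: False; q7: False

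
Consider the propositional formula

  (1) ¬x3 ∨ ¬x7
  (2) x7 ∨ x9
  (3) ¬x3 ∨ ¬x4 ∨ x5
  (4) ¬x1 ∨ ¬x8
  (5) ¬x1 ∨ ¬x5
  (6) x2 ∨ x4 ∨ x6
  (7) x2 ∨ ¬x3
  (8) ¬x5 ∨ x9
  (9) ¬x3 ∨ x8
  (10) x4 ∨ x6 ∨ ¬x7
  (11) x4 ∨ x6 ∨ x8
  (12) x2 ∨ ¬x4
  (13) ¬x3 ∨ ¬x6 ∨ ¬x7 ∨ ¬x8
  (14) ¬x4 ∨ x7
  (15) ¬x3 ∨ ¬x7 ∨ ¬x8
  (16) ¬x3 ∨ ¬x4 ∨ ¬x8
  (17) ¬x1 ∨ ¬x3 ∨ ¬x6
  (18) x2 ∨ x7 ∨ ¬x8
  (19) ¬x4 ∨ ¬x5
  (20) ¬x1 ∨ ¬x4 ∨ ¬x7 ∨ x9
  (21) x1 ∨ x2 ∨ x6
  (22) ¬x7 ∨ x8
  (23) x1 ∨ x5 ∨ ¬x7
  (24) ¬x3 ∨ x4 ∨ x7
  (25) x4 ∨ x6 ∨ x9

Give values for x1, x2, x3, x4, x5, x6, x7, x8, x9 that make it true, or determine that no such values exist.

Set x1 = False.
Set x2 = False.
  then (x2 ∨ ¬x3) forces x3 = False.
  then (x2 ∨ ¬x4) forces x4 = False.
  then (x1 ∨ x2 ∨ x6) forces x6 = True.
Set x5 = True.
  then (¬x5 ∨ x9) forces x9 = True.
Set x7 = False.
  then (x2 ∨ x7 ∨ ¬x8) forces x8 = False.
All clauses satisfied.

x1 = False; x2 = False; x3 = False; x4 = False; x5 = True; x6 = True; x7 = False; x8 = False; x9 = True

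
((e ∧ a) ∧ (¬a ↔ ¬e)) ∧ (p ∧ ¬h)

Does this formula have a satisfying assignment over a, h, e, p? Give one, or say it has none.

a = True; h = False; e = True; p = True

  (e ∧ a) ∧ (¬a ↔ ¬e) = True
    e ∧ a = True
    ¬a ↔ ¬e = True
      ¬a = False
      ¬e = False
  p ∧ ¬h = True
    ¬h = True
Both conjuncts True, so the formula holds.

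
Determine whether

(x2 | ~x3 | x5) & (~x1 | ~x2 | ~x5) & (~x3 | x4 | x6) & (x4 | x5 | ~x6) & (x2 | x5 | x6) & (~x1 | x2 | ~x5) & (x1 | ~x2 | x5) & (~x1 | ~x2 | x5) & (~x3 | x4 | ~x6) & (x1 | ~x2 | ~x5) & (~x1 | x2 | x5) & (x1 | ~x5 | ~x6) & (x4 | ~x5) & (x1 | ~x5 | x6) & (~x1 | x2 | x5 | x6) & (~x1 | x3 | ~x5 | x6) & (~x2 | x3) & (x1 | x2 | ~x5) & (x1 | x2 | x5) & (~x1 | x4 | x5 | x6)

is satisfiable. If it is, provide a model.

Case x1 = True:
  If x5 = True:
    (~x1 | ~x2 | ~x5) forces x2 = False.
    clause (~x1 | x2 | ~x5) is falsified.
  If x5 = False:
    (~x1 | ~x2 | x5) forces x2 = False.
    clause (~x1 | x2 | x5) is falsified.
  Every sub-case reaches a contradiction.
Case x1 = False:
  If x5 = True:
    (x1 | ~x2 | ~x5) forces x2 = False.
    clause (x1 | x2 | ~x5) is falsified.
  If x5 = False:
    (x1 | ~x2 | x5) forces x2 = False.
    clause (x1 | x2 | x5) is falsified.
  Every sub-case reaches a contradiction.
Both cases fail, so the formula is unsatisfiable.

No satisfying assignment exists.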